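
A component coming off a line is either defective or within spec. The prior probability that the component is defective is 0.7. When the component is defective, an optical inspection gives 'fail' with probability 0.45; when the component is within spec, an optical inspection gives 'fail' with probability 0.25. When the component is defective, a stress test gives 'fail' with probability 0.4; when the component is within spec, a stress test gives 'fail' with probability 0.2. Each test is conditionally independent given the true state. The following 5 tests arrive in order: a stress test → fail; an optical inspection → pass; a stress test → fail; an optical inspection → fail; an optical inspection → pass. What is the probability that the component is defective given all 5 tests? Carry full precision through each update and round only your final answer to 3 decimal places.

Apply Bayes' rule sequentially, carrying P(defective) forward.
After a stress test='fail': P(defective) = 0.4·0.7000 / (0.4·0.7000 + 0.2·0.3000) ≈ 0.8235
After an optical inspection='pass': P(defective) = 0.55·0.8235 / (0.55·0.8235 + 0.75·0.1765) ≈ 0.7739
After a stress test='fail': P(defective) = 0.4·0.7739 / (0.4·0.7739 + 0.2·0.2261) ≈ 0.8725
After an optical inspection='fail': P(defective) = 0.45·0.8725 / (0.45·0.8725 + 0.25·0.1275) ≈ 0.9249
After an optical inspection='pass': P(defective) = 0.55·0.9249 / (0.55·0.9249 + 0.75·0.0751) ≈ 0.9003

0.900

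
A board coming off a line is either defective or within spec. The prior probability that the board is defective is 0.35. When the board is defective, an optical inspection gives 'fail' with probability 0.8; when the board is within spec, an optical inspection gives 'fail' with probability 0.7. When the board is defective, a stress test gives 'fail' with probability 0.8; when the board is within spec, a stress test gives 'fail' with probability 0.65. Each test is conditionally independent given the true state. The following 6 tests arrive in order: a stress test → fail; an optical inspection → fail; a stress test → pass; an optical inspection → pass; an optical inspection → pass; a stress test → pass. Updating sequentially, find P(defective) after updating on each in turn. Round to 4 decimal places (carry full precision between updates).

Apply Bayes' rule sequentially, carrying P(defective) forward.
After a stress test='fail': P(defective) = 0.8·0.3500 / (0.8·0.3500 + 0.65·0.6500) ≈ 0.3986
After an optical inspection='fail': P(defective) = 0.8·0.3986 / (0.8·0.3986 + 0.7·0.6014) ≈ 0.4310
After a stress test='pass': P(defective) = 0.2·0.4310 / (0.2·0.4310 + 0.35·0.5690) ≈ 0.3021
After an optical inspection='pass': P(defective) = 0.2·0.3021 / (0.2·0.3021 + 0.3·0.6979) ≈ 0.2239
After an optical inspection='pass': P(defective) = 0.2·0.2239 / (0.2·0.2239 + 0.3·0.7761) ≈ 0.1613
After a stress test='pass': P(defective) = 0.2·0.1613 / (0.2·0.1613 + 0.35·0.8387) ≈ 0.0990

0.0990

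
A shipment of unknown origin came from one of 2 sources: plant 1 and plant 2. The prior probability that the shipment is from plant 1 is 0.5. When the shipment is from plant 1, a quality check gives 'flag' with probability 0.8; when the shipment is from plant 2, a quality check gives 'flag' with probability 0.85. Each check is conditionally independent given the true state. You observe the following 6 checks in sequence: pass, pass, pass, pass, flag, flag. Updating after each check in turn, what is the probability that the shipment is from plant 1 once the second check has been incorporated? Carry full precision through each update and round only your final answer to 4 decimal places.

0.6400

After 'pass': P(plant 1) = 0.2·0.5000 / (0.2·0.5000 + 0.15·0.5000) ≈ 0.5714
After 'pass': P(plant 1) = 0.2·0.5714 / (0.2·0.5714 + 0.15·0.4286) ≈ 0.6400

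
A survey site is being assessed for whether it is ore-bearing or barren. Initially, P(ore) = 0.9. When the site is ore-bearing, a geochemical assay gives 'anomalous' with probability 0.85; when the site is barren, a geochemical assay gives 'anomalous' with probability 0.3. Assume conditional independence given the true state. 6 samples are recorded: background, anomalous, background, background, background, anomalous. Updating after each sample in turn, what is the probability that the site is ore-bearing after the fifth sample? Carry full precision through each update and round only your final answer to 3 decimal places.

0.051

After 'background': P(ore) = 0.15·0.9000 / (0.15·0.9000 + 0.7·0.1000) ≈ 0.6585
After 'anomalous': P(ore) = 0.85·0.6585 / (0.85·0.6585 + 0.3·0.3415) ≈ 0.8453
After 'background': P(ore) = 0.15·0.8453 / (0.15·0.8453 + 0.7·0.1547) ≈ 0.5394
After 'background': P(ore) = 0.15·0.5394 / (0.15·0.5394 + 0.7·0.4606) ≈ 0.2006
After 'background': P(ore) = 0.15·0.2006 / (0.15·0.2006 + 0.7·0.7994) ≈ 0.0510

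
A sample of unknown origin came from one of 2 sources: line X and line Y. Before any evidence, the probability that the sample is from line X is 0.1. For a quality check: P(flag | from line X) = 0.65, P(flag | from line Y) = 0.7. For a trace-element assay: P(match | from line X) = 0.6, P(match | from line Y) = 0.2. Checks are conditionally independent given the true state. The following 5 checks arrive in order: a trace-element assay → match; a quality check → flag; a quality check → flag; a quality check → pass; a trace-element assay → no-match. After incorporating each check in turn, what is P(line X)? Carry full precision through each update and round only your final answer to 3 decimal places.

0.144

Each posterior becomes the prior for the next update.
After a trace-element assay='match': P(line X) = 0.6·0.1000 / (0.6·0.1000 + 0.2·0.9000) ≈ 0.2500
After a quality check='flag': P(line X) = 0.65·0.2500 / (0.65·0.2500 + 0.7·0.7500) ≈ 0.2364
After a quality check='flag': P(line X) = 0.65·0.2364 / (0.65·0.2364 + 0.7·0.7636) ≈ 0.2232
After a quality check='pass': P(line X) = 0.35·0.2232 / (0.35·0.2232 + 0.3·0.7768) ≈ 0.2511
After a trace-element assay='no-match': P(line X) = 0.4·0.2511 / (0.4·0.2511 + 0.8·0.7489) ≈ 0.1436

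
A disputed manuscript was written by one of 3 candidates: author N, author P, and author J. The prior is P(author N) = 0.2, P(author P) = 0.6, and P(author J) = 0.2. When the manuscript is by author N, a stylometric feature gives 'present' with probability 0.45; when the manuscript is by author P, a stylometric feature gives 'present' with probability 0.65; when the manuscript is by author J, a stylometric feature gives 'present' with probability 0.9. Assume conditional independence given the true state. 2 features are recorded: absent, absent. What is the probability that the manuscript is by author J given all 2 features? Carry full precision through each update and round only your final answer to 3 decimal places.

Each posterior becomes the prior for the next update.
After 'absent': normaliser = 0.55·0.2000 + 0.35·0.6000 + 0.1·0.2000; P(author N) ≈ 0.3235, P(author P) ≈ 0.6176, P(author J) ≈ 0.0588
After 'absent': normaliser = 0.55·0.3235 + 0.35·0.6176 + 0.1·0.0588; P(author N) ≈ 0.4449, P(author P) ≈ 0.5404, P(author J) ≈ 0.0147

0.015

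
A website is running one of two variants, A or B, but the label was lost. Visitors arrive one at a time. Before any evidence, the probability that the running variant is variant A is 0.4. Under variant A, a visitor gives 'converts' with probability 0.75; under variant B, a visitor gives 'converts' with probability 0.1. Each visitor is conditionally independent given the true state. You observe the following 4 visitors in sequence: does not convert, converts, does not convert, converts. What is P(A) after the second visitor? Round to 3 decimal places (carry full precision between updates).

0.581

After 'does not convert': P(A) = 0.25·0.4000 / (0.25·0.4000 + 0.9·0.6000) ≈ 0.1562
After 'converts': P(A) = 0.75·0.1562 / (0.75·0.1562 + 0.1·0.8438) ≈ 0.5814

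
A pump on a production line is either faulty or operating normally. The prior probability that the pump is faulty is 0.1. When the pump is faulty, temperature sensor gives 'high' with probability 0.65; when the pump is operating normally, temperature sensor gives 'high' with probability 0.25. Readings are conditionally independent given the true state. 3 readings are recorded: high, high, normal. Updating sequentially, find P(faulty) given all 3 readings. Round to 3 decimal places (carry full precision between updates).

0.260

After 'high': P(faulty) = 0.65·0.1000 / (0.65·0.1000 + 0.25·0.9000) ≈ 0.2241
After 'high': P(faulty) = 0.65·0.2241 / (0.65·0.2241 + 0.25·0.7759) ≈ 0.4289
After 'normal': P(faulty) = 0.35·0.4289 / (0.35·0.4289 + 0.75·0.5711) ≈ 0.2595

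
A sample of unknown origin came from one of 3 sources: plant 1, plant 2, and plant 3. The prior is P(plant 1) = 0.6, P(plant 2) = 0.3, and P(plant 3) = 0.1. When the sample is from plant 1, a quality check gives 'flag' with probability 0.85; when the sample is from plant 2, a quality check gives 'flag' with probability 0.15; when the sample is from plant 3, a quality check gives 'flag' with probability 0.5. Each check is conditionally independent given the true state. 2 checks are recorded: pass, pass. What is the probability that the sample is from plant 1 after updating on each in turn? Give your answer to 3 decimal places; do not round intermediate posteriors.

Apply Bayes' rule sequentially, carrying P(plant 1) forward.
After 'pass': normaliser = 0.15·0.6000 + 0.85·0.3000 + 0.5·0.1000; P(plant 1) ≈ 0.2278, P(plant 2) ≈ 0.6456, P(plant 3) ≈ 0.1266
After 'pass': normaliser = 0.15·0.2278 + 0.85·0.6456 + 0.5·0.1266; P(plant 1) ≈ 0.0529, P(plant 2) ≈ 0.8492, P(plant 3) ≈ 0.0979

0.053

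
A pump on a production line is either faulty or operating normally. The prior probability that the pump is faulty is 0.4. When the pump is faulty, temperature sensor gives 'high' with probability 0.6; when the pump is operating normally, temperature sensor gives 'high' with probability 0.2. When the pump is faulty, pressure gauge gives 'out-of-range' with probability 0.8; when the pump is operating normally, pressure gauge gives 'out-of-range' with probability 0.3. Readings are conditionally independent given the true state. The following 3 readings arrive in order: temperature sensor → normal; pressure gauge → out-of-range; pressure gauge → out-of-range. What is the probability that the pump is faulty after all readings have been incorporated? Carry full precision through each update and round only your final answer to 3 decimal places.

0.703

After temperature sensor='normal': P(faulty) = 0.4·0.4000 / (0.4·0.4000 + 0.8·0.6000) ≈ 0.2500
After pressure gauge='out-of-range': P(faulty) = 0.8·0.2500 / (0.8·0.2500 + 0.3·0.7500) ≈ 0.4706
After pressure gauge='out-of-range': P(faulty) = 0.8·0.4706 / (0.8·0.4706 + 0.3·0.5294) ≈ 0.7033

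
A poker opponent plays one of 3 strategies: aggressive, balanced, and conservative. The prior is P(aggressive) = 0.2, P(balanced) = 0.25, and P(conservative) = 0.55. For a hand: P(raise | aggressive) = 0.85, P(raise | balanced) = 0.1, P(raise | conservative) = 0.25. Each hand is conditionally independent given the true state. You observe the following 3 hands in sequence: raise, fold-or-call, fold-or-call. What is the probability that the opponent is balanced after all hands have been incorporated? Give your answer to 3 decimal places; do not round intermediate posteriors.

0.200

After 'raise': normaliser = 0.85·0.2000 + 0.1·0.2500 + 0.25·0.5500; P(aggressive) ≈ 0.5113, P(balanced) ≈ 0.0752, P(conservative) ≈ 0.4135
After 'fold-or-call': normaliser = 0.15·0.5113 + 0.9·0.0752 + 0.75·0.4135; P(aggressive) ≈ 0.1687, P(balanced) ≈ 0.1489, P(conservative) ≈ 0.6824
After 'fold-or-call': normaliser = 0.15·0.1687 + 0.9·0.1489 + 0.75·0.6824; P(aggressive) ≈ 0.0377, P(balanced) ≈ 0.1997, P(conservative) ≈ 0.7626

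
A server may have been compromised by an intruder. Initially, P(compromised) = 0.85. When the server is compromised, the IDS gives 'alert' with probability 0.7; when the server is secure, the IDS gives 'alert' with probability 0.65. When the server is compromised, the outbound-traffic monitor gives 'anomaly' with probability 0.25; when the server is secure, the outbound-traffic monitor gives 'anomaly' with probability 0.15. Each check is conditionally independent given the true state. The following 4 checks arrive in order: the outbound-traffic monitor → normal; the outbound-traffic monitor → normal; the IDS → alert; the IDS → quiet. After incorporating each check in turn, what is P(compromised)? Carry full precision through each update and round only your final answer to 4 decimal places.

0.8029

After the outbound-traffic monitor='normal': P(compromised) = 0.75·0.8500 / (0.75·0.8500 + 0.85·0.1500) ≈ 0.8333
After the outbound-traffic monitor='normal': P(compromised) = 0.75·0.8333 / (0.75·0.8333 + 0.85·0.1667) ≈ 0.8152
After the IDS='alert': P(compromised) = 0.7·0.8152 / (0.7·0.8152 + 0.65·0.1848) ≈ 0.8261
After the IDS='quiet': P(compromised) = 0.3·0.8261 / (0.3·0.8261 + 0.35·0.1739) ≈ 0.8029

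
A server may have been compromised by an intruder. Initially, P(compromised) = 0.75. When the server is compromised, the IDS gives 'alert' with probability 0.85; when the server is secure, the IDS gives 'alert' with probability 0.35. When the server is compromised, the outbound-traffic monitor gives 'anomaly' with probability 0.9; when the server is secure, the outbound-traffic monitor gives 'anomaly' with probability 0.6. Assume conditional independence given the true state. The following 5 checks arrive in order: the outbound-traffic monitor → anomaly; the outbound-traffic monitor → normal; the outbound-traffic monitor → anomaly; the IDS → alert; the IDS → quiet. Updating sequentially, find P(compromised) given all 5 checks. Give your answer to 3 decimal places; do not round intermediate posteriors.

After the outbound-traffic monitor='anomaly': P(compromised) = 0.9·0.7500 / (0.9·0.7500 + 0.6·0.2500) ≈ 0.8182
After the outbound-traffic monitor='normal': P(compromised) = 0.1·0.8182 / (0.1·0.8182 + 0.4·0.1818) ≈ 0.5294
After the outbound-traffic monitor='anomaly': P(compromised) = 0.9·0.5294 / (0.9·0.5294 + 0.6·0.4706) ≈ 0.6279
After the IDS='alert': P(compromised) = 0.85·0.6279 / (0.85·0.6279 + 0.35·0.3721) ≈ 0.8039
After the IDS='quiet': P(compromised) = 0.15·0.8039 / (0.15·0.8039 + 0.65·0.1961) ≈ 0.4861

0.486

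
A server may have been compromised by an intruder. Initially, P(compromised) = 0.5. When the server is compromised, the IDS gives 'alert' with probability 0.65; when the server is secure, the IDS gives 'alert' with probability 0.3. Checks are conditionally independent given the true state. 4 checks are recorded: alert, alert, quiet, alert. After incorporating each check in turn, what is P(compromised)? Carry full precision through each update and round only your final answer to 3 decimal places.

0.836

After 'alert': P(compromised) = 0.65·0.5000 / (0.65·0.5000 + 0.3·0.5000) ≈ 0.6842
After 'alert': P(compromised) = 0.65·0.6842 / (0.65·0.6842 + 0.3·0.3158) ≈ 0.8244
After 'quiet': P(compromised) = 0.35·0.8244 / (0.35·0.8244 + 0.7·0.1756) ≈ 0.7012
After 'alert': P(compromised) = 0.65·0.7012 / (0.65·0.7012 + 0.3·0.2988) ≈ 0.8357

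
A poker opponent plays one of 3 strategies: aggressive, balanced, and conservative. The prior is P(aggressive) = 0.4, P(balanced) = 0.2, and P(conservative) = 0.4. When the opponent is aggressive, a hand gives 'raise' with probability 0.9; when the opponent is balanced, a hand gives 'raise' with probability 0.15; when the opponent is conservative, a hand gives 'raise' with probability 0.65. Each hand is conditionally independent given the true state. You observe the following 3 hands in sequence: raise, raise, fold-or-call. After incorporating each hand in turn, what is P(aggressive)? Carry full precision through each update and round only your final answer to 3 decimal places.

0.340

After 'raise': normaliser = 0.9·0.4000 + 0.15·0.2000 + 0.65·0.4000; P(aggressive) ≈ 0.5538, P(balanced) ≈ 0.0462, P(conservative) ≈ 0.4000
After 'raise': normaliser = 0.9·0.5538 + 0.15·0.0462 + 0.65·0.4000; P(aggressive) ≈ 0.6513, P(balanced) ≈ 0.0090, P(conservative) ≈ 0.3397
After 'fold-or-call': normaliser = 0.1·0.6513 + 0.85·0.0090 + 0.35·0.3397; P(aggressive) ≈ 0.3397, P(balanced) ≈ 0.0401, P(conservative) ≈ 0.6202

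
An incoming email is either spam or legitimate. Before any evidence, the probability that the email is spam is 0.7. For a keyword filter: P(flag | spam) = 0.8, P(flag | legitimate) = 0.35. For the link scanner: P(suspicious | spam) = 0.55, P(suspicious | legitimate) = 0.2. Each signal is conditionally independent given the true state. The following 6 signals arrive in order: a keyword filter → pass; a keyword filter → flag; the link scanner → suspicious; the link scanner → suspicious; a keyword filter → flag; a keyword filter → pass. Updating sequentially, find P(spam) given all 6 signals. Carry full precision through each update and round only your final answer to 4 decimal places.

0.8972

Each posterior becomes the prior for the next update.
After a keyword filter='pass': P(spam) = 0.2·0.7000 / (0.2·0.7000 + 0.65·0.3000) ≈ 0.4179
After a keyword filter='flag': P(spam) = 0.8·0.4179 / (0.8·0.4179 + 0.35·0.5821) ≈ 0.6214
After the link scanner='suspicious': P(spam) = 0.55·0.6214 / (0.55·0.6214 + 0.2·0.3786) ≈ 0.8186
After the link scanner='suspicious': P(spam) = 0.55·0.8186 / (0.55·0.8186 + 0.2·0.1814) ≈ 0.9254
After a keyword filter='flag': P(spam) = 0.8·0.9254 / (0.8·0.9254 + 0.35·0.0746) ≈ 0.9659
After a keyword filter='pass': P(spam) = 0.2·0.9659 / (0.2·0.9659 + 0.65·0.0341) ≈ 0.8972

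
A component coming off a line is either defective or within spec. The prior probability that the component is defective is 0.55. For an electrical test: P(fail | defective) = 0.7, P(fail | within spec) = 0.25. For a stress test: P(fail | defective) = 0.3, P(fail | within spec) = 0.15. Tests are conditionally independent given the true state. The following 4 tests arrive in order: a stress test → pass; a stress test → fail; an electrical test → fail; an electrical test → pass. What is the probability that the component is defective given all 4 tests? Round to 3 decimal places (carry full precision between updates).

Apply Bayes' rule sequentially, carrying P(defective) forward.
After a stress test='pass': P(defective) = 0.7·0.5500 / (0.7·0.5500 + 0.85·0.4500) ≈ 0.5016
After a stress test='fail': P(defective) = 0.3·0.5016 / (0.3·0.5016 + 0.15·0.4984) ≈ 0.6681
After an electrical test='fail': P(defective) = 0.7·0.6681 / (0.7·0.6681 + 0.25·0.3319) ≈ 0.8493
After an electrical test='pass': P(defective) = 0.3·0.8493 / (0.3·0.8493 + 0.75·0.1507) ≈ 0.6927

0.693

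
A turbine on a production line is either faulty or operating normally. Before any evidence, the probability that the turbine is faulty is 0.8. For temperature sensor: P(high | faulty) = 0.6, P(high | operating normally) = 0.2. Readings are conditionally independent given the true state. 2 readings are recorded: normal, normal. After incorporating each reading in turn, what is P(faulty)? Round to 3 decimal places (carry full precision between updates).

0.500

Apply Bayes' rule sequentially, carrying P(faulty) forward.
After 'normal': P(faulty) = 0.4·0.8000 / (0.4·0.8000 + 0.8·0.2000) ≈ 0.6667
After 'normal': P(faulty) = 0.4·0.6667 / (0.4·0.6667 + 0.8·0.3333) ≈ 0.5000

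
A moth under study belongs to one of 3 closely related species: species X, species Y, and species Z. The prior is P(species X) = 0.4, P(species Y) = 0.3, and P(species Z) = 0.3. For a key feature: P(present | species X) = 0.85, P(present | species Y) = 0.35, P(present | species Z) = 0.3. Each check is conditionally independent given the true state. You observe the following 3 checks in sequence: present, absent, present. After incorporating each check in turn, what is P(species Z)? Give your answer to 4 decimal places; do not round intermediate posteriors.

0.2194

After 'present': normaliser = 0.85·0.4000 + 0.35·0.3000 + 0.3·0.3000; P(species X) ≈ 0.6355, P(species Y) ≈ 0.1963, P(species Z) ≈ 0.1682
After 'absent': normaliser = 0.15·0.6355 + 0.65·0.1963 + 0.7·0.1682; P(species X) ≈ 0.2798, P(species Y) ≈ 0.3745, P(species Z) ≈ 0.3457
After 'present': normaliser = 0.85·0.2798 + 0.35·0.3745 + 0.3·0.3457; P(species X) ≈ 0.5033, P(species Y) ≈ 0.2773, P(species Z) ≈ 0.2194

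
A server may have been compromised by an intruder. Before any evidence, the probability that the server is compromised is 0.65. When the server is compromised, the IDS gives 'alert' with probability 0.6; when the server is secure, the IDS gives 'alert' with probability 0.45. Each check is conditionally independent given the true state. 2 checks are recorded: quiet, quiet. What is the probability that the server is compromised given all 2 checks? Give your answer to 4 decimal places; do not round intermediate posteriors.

0.4955

After 'quiet': P(compromised) = 0.4·0.6500 / (0.4·0.6500 + 0.55·0.3500) ≈ 0.5746
After 'quiet': P(compromised) = 0.4·0.5746 / (0.4·0.5746 + 0.55·0.4254) ≈ 0.4955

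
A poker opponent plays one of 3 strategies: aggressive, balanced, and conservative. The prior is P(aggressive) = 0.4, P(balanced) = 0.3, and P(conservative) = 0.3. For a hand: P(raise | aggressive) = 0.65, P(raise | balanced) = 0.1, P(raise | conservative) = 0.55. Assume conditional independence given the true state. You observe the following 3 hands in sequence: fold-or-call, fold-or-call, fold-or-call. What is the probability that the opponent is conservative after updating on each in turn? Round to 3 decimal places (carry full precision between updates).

After 'fold-or-call': normaliser = 0.35·0.4000 + 0.9·0.3000 + 0.45·0.3000; P(aggressive) ≈ 0.2569, P(balanced) ≈ 0.4954, P(conservative) ≈ 0.2477
After 'fold-or-call': normaliser = 0.35·0.2569 + 0.9·0.4954 + 0.45·0.2477; P(aggressive) ≈ 0.1389, P(balanced) ≈ 0.6889, P(conservative) ≈ 0.1722
After 'fold-or-call': normaliser = 0.35·0.1389 + 0.9·0.6889 + 0.45·0.1722; P(aggressive) ≈ 0.0652, P(balanced) ≈ 0.8310, P(conservative) ≈ 0.1039

0.104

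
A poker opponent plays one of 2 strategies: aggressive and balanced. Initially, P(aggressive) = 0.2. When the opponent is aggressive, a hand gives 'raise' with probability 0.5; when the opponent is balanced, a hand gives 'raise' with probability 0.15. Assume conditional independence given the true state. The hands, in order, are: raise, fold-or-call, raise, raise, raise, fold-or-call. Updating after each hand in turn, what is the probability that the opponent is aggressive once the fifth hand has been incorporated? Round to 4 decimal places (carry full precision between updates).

0.9478

Apply Bayes' rule sequentially, carrying P(aggressive) forward.
After 'raise': P(aggressive) = 0.5·0.2000 / (0.5·0.2000 + 0.15·0.8000) ≈ 0.4545
After 'fold-or-call': P(aggressive) = 0.5·0.4545 / (0.5·0.4545 + 0.85·0.5455) ≈ 0.3289
After 'raise': P(aggressive) = 0.5·0.3289 / (0.5·0.3289 + 0.15·0.6711) ≈ 0.6203
After 'raise': P(aggressive) = 0.5·0.6203 / (0.5·0.6203 + 0.15·0.3797) ≈ 0.8449
After 'raise': P(aggressive) = 0.5·0.8449 / (0.5·0.8449 + 0.15·0.1551) ≈ 0.9478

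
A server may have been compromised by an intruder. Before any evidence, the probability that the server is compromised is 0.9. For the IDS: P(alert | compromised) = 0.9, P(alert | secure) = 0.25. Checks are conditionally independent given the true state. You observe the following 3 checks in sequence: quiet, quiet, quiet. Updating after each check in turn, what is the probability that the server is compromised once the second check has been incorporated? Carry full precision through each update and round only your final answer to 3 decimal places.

0.138

Apply Bayes' rule sequentially, carrying P(compromised) forward.
After 'quiet': P(compromised) = 0.1·0.9000 / (0.1·0.9000 + 0.75·0.1000) ≈ 0.5455
After 'quiet': P(compromised) = 0.1·0.5455 / (0.1·0.5455 + 0.75·0.4545) ≈ 0.1379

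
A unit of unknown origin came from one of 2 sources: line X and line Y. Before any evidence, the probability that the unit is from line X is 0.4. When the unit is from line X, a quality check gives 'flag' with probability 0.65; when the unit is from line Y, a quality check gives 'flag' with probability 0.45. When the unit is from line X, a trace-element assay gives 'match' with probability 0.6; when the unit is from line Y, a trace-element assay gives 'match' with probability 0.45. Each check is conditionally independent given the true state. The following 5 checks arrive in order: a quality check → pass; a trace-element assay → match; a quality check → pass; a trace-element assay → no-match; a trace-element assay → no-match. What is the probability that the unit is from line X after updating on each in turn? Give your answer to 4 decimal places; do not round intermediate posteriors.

After a quality check='pass': P(line X) = 0.35·0.4000 / (0.35·0.4000 + 0.55·0.6000) ≈ 0.2979
After a trace-element assay='match': P(line X) = 0.6·0.2979 / (0.6·0.2979 + 0.45·0.7021) ≈ 0.3613
After a quality check='pass': P(line X) = 0.35·0.3613 / (0.35·0.3613 + 0.55·0.6387) ≈ 0.2647
After a trace-element assay='no-match': P(line X) = 0.4·0.2647 / (0.4·0.2647 + 0.55·0.7353) ≈ 0.2075
After a trace-element assay='no-match': P(line X) = 0.4·0.2075 / (0.4·0.2075 + 0.55·0.7925) ≈ 0.1599

0.1599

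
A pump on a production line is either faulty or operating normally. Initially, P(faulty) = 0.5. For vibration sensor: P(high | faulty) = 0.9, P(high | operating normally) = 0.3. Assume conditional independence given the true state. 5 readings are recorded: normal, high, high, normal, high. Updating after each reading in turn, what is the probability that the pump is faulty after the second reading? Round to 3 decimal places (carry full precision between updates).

Apply Bayes' rule sequentially, carrying P(faulty) forward.
After 'normal': P(faulty) = 0.1·0.5000 / (0.1·0.5000 + 0.7·0.5000) ≈ 0.1250
After 'high': P(faulty) = 0.9·0.1250 / (0.9·0.1250 + 0.3·0.8750) ≈ 0.3000

0.300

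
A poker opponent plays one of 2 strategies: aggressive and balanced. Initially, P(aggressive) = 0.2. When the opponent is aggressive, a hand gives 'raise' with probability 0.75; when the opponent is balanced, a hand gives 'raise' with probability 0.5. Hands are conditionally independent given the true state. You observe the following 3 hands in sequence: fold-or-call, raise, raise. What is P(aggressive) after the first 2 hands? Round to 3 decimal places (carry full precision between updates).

Each posterior becomes the prior for the next update.
After 'fold-or-call': P(aggressive) = 0.25·0.2000 / (0.25·0.2000 + 0.5·0.8000) ≈ 0.1111
After 'raise': P(aggressive) = 0.75·0.1111 / (0.75·0.1111 + 0.5·0.8889) ≈ 0.1579

0.158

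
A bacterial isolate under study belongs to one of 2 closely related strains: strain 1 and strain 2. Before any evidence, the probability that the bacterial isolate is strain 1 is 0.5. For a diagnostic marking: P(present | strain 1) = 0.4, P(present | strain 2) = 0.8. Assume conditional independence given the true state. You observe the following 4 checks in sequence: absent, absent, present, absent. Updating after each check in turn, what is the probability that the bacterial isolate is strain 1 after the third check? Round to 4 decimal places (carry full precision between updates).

0.8182

After 'absent': P(strain 1) = 0.6·0.5000 / (0.6·0.5000 + 0.2·0.5000) ≈ 0.7500
After 'absent': P(strain 1) = 0.6·0.7500 / (0.6·0.7500 + 0.2·0.2500) ≈ 0.9000
After 'present': P(strain 1) = 0.4·0.9000 / (0.4·0.9000 + 0.8·0.1000) ≈ 0.8182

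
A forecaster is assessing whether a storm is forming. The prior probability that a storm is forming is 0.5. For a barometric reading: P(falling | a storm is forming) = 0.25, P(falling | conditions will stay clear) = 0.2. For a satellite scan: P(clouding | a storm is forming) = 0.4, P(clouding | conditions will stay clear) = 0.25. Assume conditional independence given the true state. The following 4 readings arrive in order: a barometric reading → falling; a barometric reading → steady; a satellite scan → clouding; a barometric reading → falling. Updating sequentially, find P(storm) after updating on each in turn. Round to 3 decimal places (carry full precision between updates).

After a barometric reading='falling': P(storm) = 0.25·0.5000 / (0.25·0.5000 + 0.2·0.5000) ≈ 0.5556
After a barometric reading='steady': P(storm) = 0.75·0.5556 / (0.75·0.5556 + 0.8·0.4444) ≈ 0.5396
After a satellite scan='clouding': P(storm) = 0.4·0.5396 / (0.4·0.5396 + 0.25·0.4604) ≈ 0.6522
After a barometric reading='falling': P(storm) = 0.25·0.6522 / (0.25·0.6522 + 0.2·0.3478) ≈ 0.7009

0.701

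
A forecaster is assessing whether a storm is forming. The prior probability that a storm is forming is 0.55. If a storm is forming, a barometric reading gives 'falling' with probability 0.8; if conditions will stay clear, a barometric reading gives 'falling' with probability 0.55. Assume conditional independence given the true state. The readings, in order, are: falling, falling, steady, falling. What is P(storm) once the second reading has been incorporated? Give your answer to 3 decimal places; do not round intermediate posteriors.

0.721

After 'falling': P(storm) = 0.8·0.5500 / (0.8·0.5500 + 0.55·0.4500) ≈ 0.6400
After 'falling': P(storm) = 0.8·0.6400 / (0.8·0.6400 + 0.55·0.3600) ≈ 0.7211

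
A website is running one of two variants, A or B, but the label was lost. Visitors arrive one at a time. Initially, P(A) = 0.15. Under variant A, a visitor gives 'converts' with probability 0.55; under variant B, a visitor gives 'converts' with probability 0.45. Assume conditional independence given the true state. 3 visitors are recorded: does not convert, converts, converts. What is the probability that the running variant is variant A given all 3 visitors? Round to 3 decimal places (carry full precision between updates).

0.177

Each posterior becomes the prior for the next update.
After 'does not convert': P(A) = 0.45·0.1500 / (0.45·0.1500 + 0.55·0.8500) ≈ 0.1262
After 'converts': P(A) = 0.55·0.1262 / (0.55·0.1262 + 0.45·0.8738) ≈ 0.1500
After 'converts': P(A) = 0.55·0.1500 / (0.55·0.1500 + 0.45·0.8500) ≈ 0.1774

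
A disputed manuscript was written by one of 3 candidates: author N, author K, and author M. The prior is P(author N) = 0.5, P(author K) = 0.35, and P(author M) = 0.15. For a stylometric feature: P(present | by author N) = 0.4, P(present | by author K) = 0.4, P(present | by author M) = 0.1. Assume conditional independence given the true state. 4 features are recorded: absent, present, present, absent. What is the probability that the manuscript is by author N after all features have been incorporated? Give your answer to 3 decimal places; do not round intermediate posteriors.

0.574

Apply Bayes' rule sequentially, carrying P(author N) forward.
After 'absent': normaliser = 0.6·0.5000 + 0.6·0.3500 + 0.9·0.1500; P(author N) ≈ 0.4651, P(author K) ≈ 0.3256, P(author M) ≈ 0.2093
After 'present': normaliser = 0.4·0.4651 + 0.4·0.3256 + 0.1·0.2093; P(author N) ≈ 0.5517, P(author K) ≈ 0.3862, P(author M) ≈ 0.0621
After 'present': normaliser = 0.4·0.5517 + 0.4·0.3862 + 0.1·0.0621; P(author N) ≈ 0.5787, P(author K) ≈ 0.4051, P(author M) ≈ 0.0163
After 'absent': normaliser = 0.6·0.5787 + 0.6·0.4051 + 0.9·0.0163; P(author N) ≈ 0.5740, P(author K) ≈ 0.4018, P(author M) ≈ 0.0242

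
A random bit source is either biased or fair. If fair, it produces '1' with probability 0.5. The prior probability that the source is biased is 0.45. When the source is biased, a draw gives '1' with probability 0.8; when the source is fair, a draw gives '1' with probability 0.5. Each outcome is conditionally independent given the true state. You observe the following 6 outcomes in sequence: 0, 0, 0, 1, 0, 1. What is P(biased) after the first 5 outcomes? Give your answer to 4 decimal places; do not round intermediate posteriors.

0.0324

After '0': P(biased) = 0.2·0.4500 / (0.2·0.4500 + 0.5·0.5500) ≈ 0.2466
After '0': P(biased) = 0.2·0.2466 / (0.2·0.2466 + 0.5·0.7534) ≈ 0.1158
After '0': P(biased) = 0.2·0.1158 / (0.2·0.1158 + 0.5·0.8842) ≈ 0.0498
After '1': P(biased) = 0.8·0.0498 / (0.8·0.0498 + 0.5·0.9502) ≈ 0.0773
After '0': P(biased) = 0.2·0.0773 / (0.2·0.0773 + 0.5·0.9227) ≈ 0.0324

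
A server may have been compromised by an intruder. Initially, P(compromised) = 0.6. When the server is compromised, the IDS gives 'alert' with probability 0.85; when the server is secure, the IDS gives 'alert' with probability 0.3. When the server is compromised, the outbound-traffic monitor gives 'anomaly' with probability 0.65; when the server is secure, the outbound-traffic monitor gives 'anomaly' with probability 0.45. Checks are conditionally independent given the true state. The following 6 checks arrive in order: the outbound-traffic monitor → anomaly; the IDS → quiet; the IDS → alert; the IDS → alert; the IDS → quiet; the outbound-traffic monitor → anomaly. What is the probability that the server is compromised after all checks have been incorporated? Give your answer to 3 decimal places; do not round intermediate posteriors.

After the outbound-traffic monitor='anomaly': P(compromised) = 0.65·0.6000 / (0.65·0.6000 + 0.45·0.4000) ≈ 0.6842
After the IDS='quiet': P(compromised) = 0.15·0.6842 / (0.15·0.6842 + 0.7·0.3158) ≈ 0.3171
After the IDS='alert': P(compromised) = 0.85·0.3171 / (0.85·0.3171 + 0.3·0.6829) ≈ 0.5681
After the IDS='alert': P(compromised) = 0.85·0.5681 / (0.85·0.5681 + 0.3·0.4319) ≈ 0.7885
After the IDS='quiet': P(compromised) = 0.15·0.7885 / (0.15·0.7885 + 0.7·0.2115) ≈ 0.4440
After the outbound-traffic monitor='anomaly': P(compromised) = 0.65·0.4440 / (0.65·0.4440 + 0.45·0.5560) ≈ 0.5357

0.536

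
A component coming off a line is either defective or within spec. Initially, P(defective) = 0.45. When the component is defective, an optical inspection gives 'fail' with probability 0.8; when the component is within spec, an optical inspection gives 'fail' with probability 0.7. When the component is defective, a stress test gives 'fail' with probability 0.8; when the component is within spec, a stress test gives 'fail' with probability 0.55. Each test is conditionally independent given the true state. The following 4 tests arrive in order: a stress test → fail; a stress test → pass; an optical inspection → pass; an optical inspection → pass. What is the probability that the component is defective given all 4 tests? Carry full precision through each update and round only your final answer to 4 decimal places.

Each posterior becomes the prior for the next update.
After a stress test='fail': P(defective) = 0.8·0.4500 / (0.8·0.4500 + 0.55·0.5500) ≈ 0.5434
After a stress test='pass': P(defective) = 0.2·0.5434 / (0.2·0.5434 + 0.45·0.4566) ≈ 0.3459
After an optical inspection='pass': P(defective) = 0.2·0.3459 / (0.2·0.3459 + 0.3·0.6541) ≈ 0.2607
After an optical inspection='pass': P(defective) = 0.2·0.2607 / (0.2·0.2607 + 0.3·0.7393) ≈ 0.1903

0.1903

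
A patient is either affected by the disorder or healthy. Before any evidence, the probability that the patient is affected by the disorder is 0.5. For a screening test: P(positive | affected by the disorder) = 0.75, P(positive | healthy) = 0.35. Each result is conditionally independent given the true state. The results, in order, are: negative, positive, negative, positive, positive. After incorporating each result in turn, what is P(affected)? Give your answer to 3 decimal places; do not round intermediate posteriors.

Apply Bayes' rule sequentially, carrying P(affected) forward.
After 'negative': P(affected) = 0.25·0.5000 / (0.25·0.5000 + 0.65·0.5000) ≈ 0.2778
After 'positive': P(affected) = 0.75·0.2778 / (0.75·0.2778 + 0.35·0.7222) ≈ 0.4518
After 'negative': P(affected) = 0.25·0.4518 / (0.25·0.4518 + 0.65·0.5482) ≈ 0.2407
After 'positive': P(affected) = 0.75·0.2407 / (0.75·0.2407 + 0.35·0.7593) ≈ 0.4045
After 'positive': P(affected) = 0.75·0.4045 / (0.75·0.4045 + 0.35·0.5955) ≈ 0.5928

0.593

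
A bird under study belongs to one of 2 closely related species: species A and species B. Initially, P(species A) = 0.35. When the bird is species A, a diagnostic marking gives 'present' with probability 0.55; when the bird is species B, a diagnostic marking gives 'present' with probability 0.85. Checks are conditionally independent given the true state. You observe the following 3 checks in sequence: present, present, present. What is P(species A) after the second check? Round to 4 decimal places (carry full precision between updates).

0.1840

Apply Bayes' rule sequentially, carrying P(species A) forward.
After 'present': P(species A) = 0.55·0.3500 / (0.55·0.3500 + 0.85·0.6500) ≈ 0.2584
After 'present': P(species A) = 0.55·0.2584 / (0.55·0.2584 + 0.85·0.7416) ≈ 0.1840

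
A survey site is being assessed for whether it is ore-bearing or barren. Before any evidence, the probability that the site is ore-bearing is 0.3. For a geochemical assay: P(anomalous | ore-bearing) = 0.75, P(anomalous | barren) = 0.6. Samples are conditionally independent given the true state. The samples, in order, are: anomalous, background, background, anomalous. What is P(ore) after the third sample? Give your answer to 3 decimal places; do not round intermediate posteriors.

After 'anomalous': P(ore) = 0.75·0.3000 / (0.75·0.3000 + 0.6·0.7000) ≈ 0.3488
After 'background': P(ore) = 0.25·0.3488 / (0.25·0.3488 + 0.4·0.6512) ≈ 0.2508
After 'background': P(ore) = 0.25·0.2508 / (0.25·0.2508 + 0.4·0.7492) ≈ 0.1731

0.173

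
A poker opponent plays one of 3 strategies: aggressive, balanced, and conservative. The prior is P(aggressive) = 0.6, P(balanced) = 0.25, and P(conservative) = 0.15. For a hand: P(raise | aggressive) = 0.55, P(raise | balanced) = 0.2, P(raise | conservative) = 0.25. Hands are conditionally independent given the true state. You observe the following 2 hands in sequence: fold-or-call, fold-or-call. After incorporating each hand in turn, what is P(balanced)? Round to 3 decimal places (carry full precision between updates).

After 'fold-or-call': normaliser = 0.45·0.6000 + 0.8·0.2500 + 0.75·0.1500; P(aggressive) ≈ 0.4635, P(balanced) ≈ 0.3433, P(conservative) ≈ 0.1931
After 'fold-or-call': normaliser = 0.45·0.4635 + 0.8·0.3433 + 0.75·0.1931; P(aggressive) ≈ 0.3321, P(balanced) ≈ 0.4373, P(conservative) ≈ 0.2306

0.437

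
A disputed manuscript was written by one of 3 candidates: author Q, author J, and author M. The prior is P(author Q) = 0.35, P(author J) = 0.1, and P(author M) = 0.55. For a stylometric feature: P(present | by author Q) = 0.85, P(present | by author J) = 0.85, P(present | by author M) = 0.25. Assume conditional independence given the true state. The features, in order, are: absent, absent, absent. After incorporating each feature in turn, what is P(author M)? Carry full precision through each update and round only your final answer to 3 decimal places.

0.993

After 'absent': normaliser = 0.15·0.3500 + 0.15·0.1000 + 0.75·0.5500; P(author Q) ≈ 0.1094, P(author J) ≈ 0.0312, P(author M) ≈ 0.8594
After 'absent': normaliser = 0.15·0.1094 + 0.15·0.0312 + 0.75·0.8594; P(author Q) ≈ 0.0246, P(author J) ≈ 0.0070, P(author M) ≈ 0.9683
After 'absent': normaliser = 0.15·0.0246 + 0.15·0.0070 + 0.75·0.9683; P(author Q) ≈ 0.0051, P(author J) ≈ 0.0014, P(author M) ≈ 0.9935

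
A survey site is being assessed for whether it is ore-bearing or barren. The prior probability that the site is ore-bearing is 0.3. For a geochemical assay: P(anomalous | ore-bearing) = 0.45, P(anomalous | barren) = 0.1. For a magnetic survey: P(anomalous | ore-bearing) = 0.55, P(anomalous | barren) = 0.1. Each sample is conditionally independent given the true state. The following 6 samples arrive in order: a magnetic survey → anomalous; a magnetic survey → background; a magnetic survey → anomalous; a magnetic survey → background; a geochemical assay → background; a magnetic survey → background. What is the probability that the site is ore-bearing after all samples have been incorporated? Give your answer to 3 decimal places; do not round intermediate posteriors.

Apply Bayes' rule sequentially, carrying P(ore) forward.
After a magnetic survey='anomalous': P(ore) = 0.55·0.3000 / (0.55·0.3000 + 0.1·0.7000) ≈ 0.7021
After a magnetic survey='background': P(ore) = 0.45·0.7021 / (0.45·0.7021 + 0.9·0.2979) ≈ 0.5410
After a magnetic survey='anomalous': P(ore) = 0.55·0.5410 / (0.55·0.5410 + 0.1·0.4590) ≈ 0.8663
After a magnetic survey='background': P(ore) = 0.45·0.8663 / (0.45·0.8663 + 0.9·0.1337) ≈ 0.7642
After a geochemical assay='background': P(ore) = 0.55·0.7642 / (0.55·0.7642 + 0.9·0.2358) ≈ 0.6645
After a magnetic survey='background': P(ore) = 0.45·0.6645 / (0.45·0.6645 + 0.9·0.3355) ≈ 0.4976

0.498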